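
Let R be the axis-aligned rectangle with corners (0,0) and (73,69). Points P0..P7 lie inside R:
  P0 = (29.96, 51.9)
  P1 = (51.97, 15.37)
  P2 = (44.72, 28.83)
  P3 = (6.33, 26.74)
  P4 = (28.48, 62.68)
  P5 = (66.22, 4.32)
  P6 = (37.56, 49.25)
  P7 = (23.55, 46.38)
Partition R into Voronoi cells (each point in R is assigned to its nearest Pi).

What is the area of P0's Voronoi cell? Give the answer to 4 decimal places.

1. box [0,73]×[0,69]: [(0, 0) (73, 0) (73, 69) (0, 69)]
2. ⊥bis P0·P1 via (40.965,33.635): [(0, 8.9528) (73, 52.9367) (73, 69) (0, 69)]  |A|=2778.0329
3. ⊥bis P0·P2 via (37.34,40.365): [(0, 16.4752) (73, 63.18) (73, 69) (0, 69)]  |A|=2129.587
4. ⊥bis P0·P3 via (18.145,39.32): [(0, 56.3616) (25.2609, 32.6369) (73, 63.18) (73, 69) (0, 69)]  |A|=1625.8045
5. ⊥bis P0·P4 via (29.22,57.29): [(2.8642, 53.6716) (25.2609, 32.6369) (73, 63.18) (73, 63.3006)]  |A|=848.352
6. ⊥bis P0·P5 via (48.09,28.11): [(2.8642, 53.6716) (25.2609, 32.6369) (73, 63.18) (73, 63.3006)]  |A|=848.352
7. ⊥bis P0·P6 via (33.76,50.575): [(36.4474, 58.2823) (2.8642, 53.6716) (25.2609, 32.6369) (28.1497, 34.4851)]  |A|=431.5437
8. ⊥bis P0·P7 via (26.755,49.14): [(31.385, 43.7635) (36.4474, 58.2823) (20.7393, 56.1257)]  |A|=108.5721
9. canonical 3-gon: [(31.385, 43.7635) (36.4474, 58.2823) (20.7393, 56.1257)]
10. shoelace: 108.5721

Area of P0's cell: 108.5721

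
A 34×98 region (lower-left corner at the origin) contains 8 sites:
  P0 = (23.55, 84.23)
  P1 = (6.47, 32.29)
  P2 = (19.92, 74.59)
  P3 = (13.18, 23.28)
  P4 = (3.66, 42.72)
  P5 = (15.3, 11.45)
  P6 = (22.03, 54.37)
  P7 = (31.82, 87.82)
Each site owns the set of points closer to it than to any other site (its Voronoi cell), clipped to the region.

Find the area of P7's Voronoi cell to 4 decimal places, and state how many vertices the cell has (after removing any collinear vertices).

1. box [0,34]×[0,98]: [(0, 0) (34, 0) (34, 98) (0, 98)]
2. ⊥bis P7·P0 via (27.685,86.025): [(34, 71.4776) (34, 98) (22.4867, 98)]  |A|=152.6805
3. ⊥bis P7·P1 via (19.145,60.055): [(34, 71.4776) (34, 98) (22.4867, 98)]  |A|=152.6805
4. ⊥bis P7·P2 via (25.87,81.205): [(32.2803, 75.4391) (34, 73.8923) (34, 98) (22.4867, 98)]  |A|=150.6043
5. ⊥bis P7·P3 via (22.5,55.55): [(32.2803, 75.4391) (34, 73.8923) (34, 98) (22.4867, 98)]  |A|=150.6043
6. ⊥bis P7·P4 via (17.74,65.27): [(32.2803, 75.4391) (34, 73.8923) (34, 98) (22.4867, 98)]  |A|=150.6043
7. ⊥bis P7·P5 via (23.56,49.635): [(32.2803, 75.4391) (34, 73.8923) (34, 98) (22.4867, 98)]  |A|=150.6043
8. ⊥bis P7·P6 via (26.925,71.095): [(32.2803, 75.4391) (34, 73.8923) (34, 98) (22.4867, 98)]  |A|=150.6043
9. canonical 4-gon: [(32.2803, 75.4391) (34, 73.8923) (34, 98) (22.4867, 98)]
10. shoelace: 150.6043

Area of P7's cell: 150.6043 (4 vertices)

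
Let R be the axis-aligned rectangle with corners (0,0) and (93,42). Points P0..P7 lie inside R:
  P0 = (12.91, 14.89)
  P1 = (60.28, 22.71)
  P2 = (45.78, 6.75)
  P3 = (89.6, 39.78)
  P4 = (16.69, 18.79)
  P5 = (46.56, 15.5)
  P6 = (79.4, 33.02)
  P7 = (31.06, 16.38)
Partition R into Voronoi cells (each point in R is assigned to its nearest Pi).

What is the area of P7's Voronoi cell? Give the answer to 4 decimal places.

1. box [0,93]×[0,42]: [(0, 0) (93, 0) (93, 42) (0, 42)]
2. ⊥bis P7·P0 via (21.985,15.635): [(23.2685, 0) (93, 0) (93, 42) (19.8206, 42)]  |A|=3001.1282
3. ⊥bis P7·P1 via (45.67,19.545): [(23.2685, 0) (49.9041, 0) (40.8055, 42) (19.8206, 42)]  |A|=1000.0298
4. ⊥bis P7·P2 via (38.42,11.565): [(23.2685, 0) (30.854, 0) (45.1652, 21.8754) (40.8055, 42) (19.8206, 42)]  |A|=791.6664
5. ⊥bis P7·P3 via (60.33,28.08): [(23.2685, 0) (30.854, 0) (45.1652, 21.8754) (40.8055, 42) (19.8206, 42)]  |A|=791.6664
6. ⊥bis P7·P4 via (23.875,17.585): [(22.4986, 9.3782) (23.2685, 0) (30.854, 0) (45.1652, 21.8754) (40.8055, 42) (27.9697, 42)]  |A|=658.7482
7. ⊥bis P7·P5 via (38.81,15.94): [(22.4986, 9.3782) (23.2685, 0) (30.854, 0) (38.5751, 11.802) (40.2895, 42) (27.9697, 42)]  |A|=562.6877
8. ⊥bis P7·P6 via (55.23,24.7): [(22.4986, 9.3782) (23.2685, 0) (30.854, 0) (38.5751, 11.802) (40.2895, 42) (27.9697, 42)]  |A|=562.6877
9. canonical 6-gon: [(22.4986, 9.3782) (23.2685, 0) (30.854, 0) (38.5751, 11.802) (40.2895, 42) (27.9697, 42)]
10. shoelace: 562.6877

Area of P7's cell: 562.6877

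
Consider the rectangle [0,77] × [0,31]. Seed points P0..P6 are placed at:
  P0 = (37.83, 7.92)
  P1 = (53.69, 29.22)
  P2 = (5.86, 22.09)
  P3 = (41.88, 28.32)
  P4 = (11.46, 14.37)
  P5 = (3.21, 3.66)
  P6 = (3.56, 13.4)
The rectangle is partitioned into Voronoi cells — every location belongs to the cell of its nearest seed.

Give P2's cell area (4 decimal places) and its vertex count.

1. box [0,77]×[0,31]: [(0, 0) (77, 0) (77, 31) (0, 31)]
2. ⊥bis P2·P0 via (21.845,15.005): [(0, 0) (15.1944, 0) (28.9344, 31) (0, 31)]  |A|=683.9963
3. ⊥bis P2·P1 via (29.775,25.655): [(0, 0) (15.1944, 0) (28.9344, 31) (0, 31)]  |A|=683.9963
4. ⊥bis P2·P3 via (23.87,25.205): [(0, 0) (15.1944, 0) (24.5706, 21.1544) (22.8677, 31) (0, 31)]  |A|=654.131
5. ⊥bis P2·P4 via (8.66,18.23): [(0, 11.9481) (23.2463, 28.8108) (22.8677, 31) (0, 31)]  |A|=246.4745
6. ⊥bis P2·P5 via (4.535,12.875): [(0, 13.5271) (1.8166, 13.2659) (23.2463, 28.8108) (22.8677, 31) (0, 31)]  |A|=245.0403
7. ⊥bis P2·P6 via (4.71,17.745): [(0, 18.9916) (7.1142, 17.1087) (23.2463, 28.8108) (22.8677, 31) (0, 31)]  |A|=221.4202
8. canonical 5-gon: [(0, 18.9916) (7.1142, 17.1087) (23.2463, 28.8108) (22.8677, 31) (0, 31)]
9. shoelace: 221.4202

Area of P2's cell: 221.4202 (5 vertices)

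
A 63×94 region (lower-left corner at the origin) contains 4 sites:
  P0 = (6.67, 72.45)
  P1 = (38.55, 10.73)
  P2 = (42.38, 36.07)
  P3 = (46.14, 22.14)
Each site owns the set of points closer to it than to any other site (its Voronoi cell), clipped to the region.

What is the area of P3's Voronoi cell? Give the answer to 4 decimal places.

Area of P3's cell: 529.4706

1. box [0,63]×[0,94]: [(0, 0) (63, 0) (63, 94) (0, 94)]
2. ⊥bis P3·P0 via (26.405,47.295): [(0, 26.5793) (0, 0) (63, 0) (63, 76.0051)]  |A|=3231.4092
3. ⊥bis P3·P1 via (42.345,16.435): [(12.4324, 36.333) (63, 2.6952) (63, 76.0051)]  |A|=1853.5522
4. ⊥bis P3·P2 via (44.26,29.105): [(29.3488, 25.0802) (63, 2.6952) (63, 34.1633)]  |A|=529.4706
5. canonical 3-gon: [(29.3488, 25.0802) (63, 2.6952) (63, 34.1633)]
6. shoelace: 529.4706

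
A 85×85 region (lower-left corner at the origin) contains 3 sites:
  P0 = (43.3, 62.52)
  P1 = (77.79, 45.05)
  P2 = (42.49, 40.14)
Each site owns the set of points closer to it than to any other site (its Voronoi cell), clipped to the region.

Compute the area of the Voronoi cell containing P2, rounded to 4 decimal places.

1. box [0,85]×[0,85]: [(0, 0) (85, 0) (85, 85) (0, 85)]
2. ⊥bis P2·P0 via (42.895,51.33): [(0, 52.8825) (0, 0) (85, 0) (85, 49.8061)]  |A|=4364.2652
3. ⊥bis P2·P1 via (60.14,42.595): [(59.0061, 50.7469) (0, 52.8825) (0, 0) (66.0647, 0)]  |A|=3236.4844
4. canonical 4-gon: [(59.0061, 50.7469) (0, 52.8825) (0, 0) (66.0647, 0)]
5. shoelace: 3236.4844

Area of P2's cell: 3236.4844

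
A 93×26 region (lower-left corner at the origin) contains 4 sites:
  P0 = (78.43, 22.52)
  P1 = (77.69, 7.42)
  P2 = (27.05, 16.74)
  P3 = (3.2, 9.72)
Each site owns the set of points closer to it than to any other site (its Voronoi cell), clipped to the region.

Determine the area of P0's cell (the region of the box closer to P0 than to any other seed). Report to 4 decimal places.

Area of P0's cell: 435.4490

1. box [0,93]×[0,26]: [(0, 0) (93, 0) (93, 26) (0, 26)]
2. ⊥bis P0·P1 via (78.06,14.97): [(0, 18.7955) (93, 14.2378) (93, 26) (0, 26)]  |A|=881.9516
3. ⊥bis P0·P2 via (52.74,19.63): [(53.1268, 16.1919) (93, 14.2378) (93, 26) (52.0234, 26)]  |A|=435.449
4. ⊥bis P0·P3 via (40.815,16.12): [(53.1268, 16.1919) (93, 14.2378) (93, 26) (52.0234, 26)]  |A|=435.449
5. canonical 4-gon: [(53.1268, 16.1919) (93, 14.2378) (93, 26) (52.0234, 26)]
6. shoelace: 435.449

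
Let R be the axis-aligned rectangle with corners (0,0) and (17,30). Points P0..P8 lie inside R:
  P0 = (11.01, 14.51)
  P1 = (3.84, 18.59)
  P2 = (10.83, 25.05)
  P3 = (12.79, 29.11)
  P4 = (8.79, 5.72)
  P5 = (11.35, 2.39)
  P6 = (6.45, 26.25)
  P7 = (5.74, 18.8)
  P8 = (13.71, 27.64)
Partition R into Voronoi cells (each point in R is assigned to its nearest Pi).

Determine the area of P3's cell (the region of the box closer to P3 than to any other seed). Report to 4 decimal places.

Area of P3's cell: 11.4194

1. box [0,17]×[0,30]: [(0, 0) (17, 0) (17, 30) (0, 30)]
2. ⊥bis P3·P0 via (11.9,21.81): [(0, 23.2608) (17, 21.1882) (17, 30) (0, 30)]  |A|=132.1832
3. ⊥bis P3·P1 via (8.315,23.85): [(10.5143, 21.9789) (17, 21.1882) (17, 30) (1.0862, 30)]  |A|=92.3982
4. ⊥bis P3·P2 via (11.81,27.08): [(17, 24.5745) (17, 30) (5.7614, 30)]  |A|=30.4875
5. ⊥bis P3·P4 via (10.79,17.415): [(17, 24.5745) (17, 30) (5.7614, 30)]  |A|=30.4875
6. ⊥bis P3·P5 via (12.07,15.75): [(17, 24.5745) (17, 30) (5.7614, 30)]  |A|=30.4875
7. ⊥bis P3·P6 via (9.62,27.68): [(9.3563, 28.2645) (17, 24.5745) (17, 30) (8.5734, 30)]  |A|=28.0475
8. ⊥bis P3·P7 via (9.265,23.955): [(9.3563, 28.2645) (17, 24.5745) (17, 30) (8.5734, 30)]  |A|=28.0475
9. ⊥bis P3·P8 via (13.25,28.375): [(9.3563, 28.2645) (11.4548, 27.2515) (15.8465, 30) (8.5734, 30)]  |A|=11.4194
10. canonical 4-gon: [(9.3563, 28.2645) (11.4548, 27.2515) (15.8465, 30) (8.5734, 30)]
11. shoelace: 11.4194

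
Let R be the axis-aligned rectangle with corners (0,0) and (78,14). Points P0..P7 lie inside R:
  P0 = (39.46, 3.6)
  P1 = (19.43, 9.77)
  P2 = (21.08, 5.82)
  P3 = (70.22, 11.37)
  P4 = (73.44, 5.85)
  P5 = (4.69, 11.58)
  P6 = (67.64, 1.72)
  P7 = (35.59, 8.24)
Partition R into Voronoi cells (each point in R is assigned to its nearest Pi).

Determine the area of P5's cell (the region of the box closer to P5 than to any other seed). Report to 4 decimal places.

1. box [0,78]×[0,14]: [(0, 0) (78, 0) (78, 14) (0, 14)]
2. ⊥bis P5·P0 via (22.075,7.59): [(0, 0) (20.333, 0) (23.5461, 14) (0, 14)]  |A|=307.1543
3. ⊥bis P5·P1 via (12.06,10.675): [(0, 0) (10.7492, 0) (12.4683, 14) (0, 14)]  |A|=162.5222
4. ⊥bis P5·P2 via (12.885,8.7): [(0, 0) (9.8275, 0) (11.2441, 4.031) (12.4683, 14) (0, 14)]  |A|=160.6646
5. ⊥bis P5·P3 via (37.455,11.475): [(0, 0) (9.8275, 0) (11.2441, 4.031) (12.4683, 14) (0, 14)]  |A|=160.6646
6. ⊥bis P5·P4 via (39.065,8.715): [(0, 0) (9.8275, 0) (11.2441, 4.031) (12.4683, 14) (0, 14)]  |A|=160.6646
7. ⊥bis P5·P6 via (36.165,6.65): [(0, 0) (9.8275, 0) (11.2441, 4.031) (12.4683, 14) (0, 14)]  |A|=160.6646
8. ⊥bis P5·P7 via (20.14,9.91): [(0, 0) (9.8275, 0) (11.2441, 4.031) (12.4683, 14) (0, 14)]  |A|=160.6646
9. canonical 5-gon: [(0, 0) (9.8275, 0) (11.2441, 4.031) (12.4683, 14) (0, 14)]
10. shoelace: 160.6646

Area of P5's cell: 160.6646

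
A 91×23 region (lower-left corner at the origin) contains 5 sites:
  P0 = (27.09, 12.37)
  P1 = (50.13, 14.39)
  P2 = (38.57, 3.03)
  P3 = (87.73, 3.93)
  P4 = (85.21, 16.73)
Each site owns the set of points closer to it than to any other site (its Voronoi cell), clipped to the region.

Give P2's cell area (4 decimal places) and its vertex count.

1. box [0,91]×[0,23]: [(0, 0) (91, 0) (91, 23) (0, 23)]
2. ⊥bis P2·P0 via (32.83,7.7): [(26.5654, 0) (91, 0) (91, 23) (45.2779, 23)]  |A|=1266.8023
3. ⊥bis P2·P1 via (44.35,8.71): [(38.4973, 14.6658) (26.5654, 0) (52.9093, 0)]  |A|=193.1771
4. ⊥bis P2·P3 via (63.15,3.48): [(38.4973, 14.6658) (26.5654, 0) (52.9093, 0)]  |A|=193.1771
5. ⊥bis P2·P4 via (61.89,9.88): [(38.4973, 14.6658) (26.5654, 0) (52.9093, 0)]  |A|=193.1771
6. canonical 3-gon: [(38.4973, 14.6658) (26.5654, 0) (52.9093, 0)]
7. shoelace: 193.1771

Area of P2's cell: 193.1771 (3 vertices)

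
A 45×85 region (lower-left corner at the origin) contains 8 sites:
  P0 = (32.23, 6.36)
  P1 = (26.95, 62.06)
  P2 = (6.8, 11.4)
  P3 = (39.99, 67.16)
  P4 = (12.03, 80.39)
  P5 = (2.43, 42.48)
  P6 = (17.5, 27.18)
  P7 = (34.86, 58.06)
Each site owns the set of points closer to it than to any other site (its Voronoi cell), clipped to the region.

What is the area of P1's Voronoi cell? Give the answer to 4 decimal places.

Area of P1's cell: 446.5898

1. box [0,45]×[0,85]: [(0, 0) (45, 0) (45, 85) (0, 85)]
2. ⊥bis P1·P0 via (29.59,34.21): [(0, 31.4051) (45, 35.6708) (45, 85) (0, 85)]  |A|=2315.7939
3. ⊥bis P1·P2 via (16.875,36.73): [(0, 43.442) (24.4384, 33.7217) (45, 35.6708) (45, 85) (0, 85)]  |A|=2168.7118
4. ⊥bis P1·P3 via (33.47,64.61): [(0, 43.442) (24.4384, 33.7217) (44.7958, 35.6514) (25.4954, 85) (0, 85)]  |A|=1682.4133
5. ⊥bis P1·P4 via (19.49,71.225): [(0, 55.3608) (0, 43.442) (24.4384, 33.7217) (44.7958, 35.6514) (28.1318, 78.2591)]  |A|=1179.5809
6. ⊥bis P1·P5 via (14.69,52.27): [(7.4073, 61.3901) (29.1452, 34.1678) (44.7958, 35.6514) (28.1318, 78.2591)]  |A|=811.2122
7. ⊥bis P1·P6 via (22.225,44.62): [(7.4073, 61.3901) (20.405, 45.1131) (43.5475, 38.8431) (28.1318, 78.2591)]  |A|=686.06
8. ⊥bis P1·P7 via (30.905,60.06): [(7.4073, 61.3901) (20.405, 45.1131) (22.9921, 44.4122) (33.3548, 64.9045) (28.1318, 78.2591)]  |A|=446.5898
9. canonical 5-gon: [(7.4073, 61.3901) (20.405, 45.1131) (22.9921, 44.4122) (33.3548, 64.9045) (28.1318, 78.2591)]
10. shoelace: 446.5898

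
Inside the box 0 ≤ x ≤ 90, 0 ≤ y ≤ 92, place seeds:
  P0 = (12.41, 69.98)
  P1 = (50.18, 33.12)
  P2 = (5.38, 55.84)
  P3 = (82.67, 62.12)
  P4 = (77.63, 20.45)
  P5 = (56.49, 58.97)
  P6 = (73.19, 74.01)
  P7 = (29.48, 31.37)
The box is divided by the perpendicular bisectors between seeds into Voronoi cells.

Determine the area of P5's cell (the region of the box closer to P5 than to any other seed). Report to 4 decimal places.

Area of P5's cell: 1109.1823

1. box [0,90]×[0,92]: [(0, 0) (90, 0) (90, 92) (0, 92)]
2. ⊥bis P5·P0 via (34.45,64.475): [(18.3459, 0) (90, 0) (90, 92) (41.325, 92)]  |A|=5535.1394
3. ⊥bis P5·P1 via (53.335,46.045): [(31.1965, 51.449) (90, 37.0951) (90, 92) (41.325, 92)]  |A|=2601.2117
4. ⊥bis P5·P2 via (30.935,57.405): [(31.2794, 51.7811) (31.3013, 51.4234) (90, 37.0951) (90, 92) (41.325, 92)]  |A|=2601.1932
5. ⊥bis P5·P3 via (69.58,60.545): [(31.2794, 51.7811) (31.3013, 51.4234) (71.869, 41.5208) (65.7953, 92) (41.325, 92)]  |A|=1492.5362
6. ⊥bis P5·P4 via (67.06,39.71): [(31.2794, 51.7811) (31.3013, 51.4234) (70.8243, 41.7759) (71.7755, 42.2979) (65.7953, 92) (41.325, 92)]  |A|=1492.1422
7. ⊥bis P5·P6 via (64.84,66.49): [(31.2794, 51.7811) (31.3013, 51.4234) (70.8243, 41.7759) (71.7755, 42.2979) (69.4853, 61.332) (41.8657, 92) (41.325, 92)]  |A|=1125.2057
8. ⊥bis P5·P7 via (42.985,45.17): [(32.2517, 55.6738) (38.3542, 49.7018) (70.8243, 41.7759) (71.7755, 42.2979) (69.4853, 61.332) (41.8657, 92) (41.325, 92)]  |A|=1109.1823
9. canonical 7-gon: [(32.2517, 55.6738) (38.3542, 49.7018) (70.8243, 41.7759) (71.7755, 42.2979) (69.4853, 61.332) (41.8657, 92) (41.325, 92)]
10. shoelace: 1109.1823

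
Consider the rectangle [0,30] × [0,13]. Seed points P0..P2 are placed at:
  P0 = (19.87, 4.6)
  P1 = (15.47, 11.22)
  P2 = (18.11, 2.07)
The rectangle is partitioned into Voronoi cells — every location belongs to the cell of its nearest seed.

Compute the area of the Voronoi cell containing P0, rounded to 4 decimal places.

Area of P0's cell: 132.7127

1. box [0,30]×[0,13]: [(0, 0) (30, 0) (30, 13) (0, 13)]
2. ⊥bis P0·P1 via (17.67,7.91): [(5.769, 0) (30, 0) (30, 13) (25.3281, 13)]  |A|=187.8683
3. ⊥bis P0·P2 via (18.99,3.335): [(14.9818, 6.1233) (23.7841, 0) (30, 0) (30, 13) (25.3281, 13)]  |A|=132.7127
4. canonical 5-gon: [(14.9818, 6.1233) (23.7841, 0) (30, 0) (30, 13) (25.3281, 13)]
5. shoelace: 132.7127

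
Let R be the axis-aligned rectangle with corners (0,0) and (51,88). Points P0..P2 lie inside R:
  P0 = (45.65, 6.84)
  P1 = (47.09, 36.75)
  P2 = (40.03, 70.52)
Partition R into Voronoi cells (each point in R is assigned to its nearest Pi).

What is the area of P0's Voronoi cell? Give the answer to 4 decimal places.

Area of P0's cell: 1162.7885

1. box [0,51]×[0,88]: [(0, 0) (51, 0) (51, 88) (0, 88)]
2. ⊥bis P0·P1 via (46.37,21.795): [(0, 24.0275) (0, 0) (51, 0) (51, 21.5721)]  |A|=1162.7885
3. ⊥bis P0·P2 via (42.84,38.68): [(0, 24.0275) (0, 0) (51, 0) (51, 21.5721)]  |A|=1162.7885
4. canonical 4-gon: [(0, 24.0275) (0, 0) (51, 0) (51, 21.5721)]
5. shoelace: 1162.7885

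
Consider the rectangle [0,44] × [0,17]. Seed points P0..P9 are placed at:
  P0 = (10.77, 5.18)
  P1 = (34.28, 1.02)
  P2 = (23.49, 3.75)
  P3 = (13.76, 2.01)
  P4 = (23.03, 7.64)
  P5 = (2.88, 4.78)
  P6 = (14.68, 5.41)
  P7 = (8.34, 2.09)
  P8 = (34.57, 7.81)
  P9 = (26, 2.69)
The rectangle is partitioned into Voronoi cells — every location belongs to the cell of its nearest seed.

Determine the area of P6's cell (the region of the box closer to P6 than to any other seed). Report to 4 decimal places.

Area of P6's cell: 73.8882

1. box [0,44]×[0,17]: [(0, 0) (44, 0) (44, 17) (0, 17)]
2. ⊥bis P6·P0 via (12.725,5.295): [(13.0365, 0) (44, 0) (44, 17) (12.0365, 17)]  |A|=534.88
3. ⊥bis P6·P1 via (24.48,3.215): [(13.0365, 0) (23.7599, 0) (27.5676, 17) (12.0365, 17)]  |A|=223.1634
4. ⊥bis P6·P2 via (19.085,4.58): [(13.0365, 0) (18.222, 0) (21.4252, 17) (12.0365, 17)]  |A|=123.8815
5. ⊥bis P6·P3 via (14.22,3.71): [(12.7956, 4.0954) (18.693, 2.4997) (21.4252, 17) (12.0365, 17)]  |A|=105.5163
6. ⊥bis P6·P4 via (18.855,6.525): [(12.7956, 4.0954) (18.693, 2.4997) (19.2047, 5.2155) (16.0575, 17) (12.0365, 17)]  |A|=73.8882
7. ⊥bis P6·P5 via (8.78,5.095): [(12.7956, 4.0954) (18.693, 2.4997) (19.2047, 5.2155) (16.0575, 17) (12.0365, 17)]  |A|=73.8882
8. ⊥bis P6·P7 via (11.51,3.75): [(12.7956, 4.0954) (18.693, 2.4997) (19.2047, 5.2155) (16.0575, 17) (12.0365, 17)]  |A|=73.8882
9. ⊥bis P6·P8 via (24.625,6.61): [(12.7956, 4.0954) (18.693, 2.4997) (19.2047, 5.2155) (16.0575, 17) (12.0365, 17)]  |A|=73.8882
10. ⊥bis P6·P9 via (20.34,4.05): [(12.7956, 4.0954) (18.693, 2.4997) (19.2047, 5.2155) (16.0575, 17) (12.0365, 17)]  |A|=73.8882
11. canonical 5-gon: [(12.7956, 4.0954) (18.693, 2.4997) (19.2047, 5.2155) (16.0575, 17) (12.0365, 17)]
12. shoelace: 73.8882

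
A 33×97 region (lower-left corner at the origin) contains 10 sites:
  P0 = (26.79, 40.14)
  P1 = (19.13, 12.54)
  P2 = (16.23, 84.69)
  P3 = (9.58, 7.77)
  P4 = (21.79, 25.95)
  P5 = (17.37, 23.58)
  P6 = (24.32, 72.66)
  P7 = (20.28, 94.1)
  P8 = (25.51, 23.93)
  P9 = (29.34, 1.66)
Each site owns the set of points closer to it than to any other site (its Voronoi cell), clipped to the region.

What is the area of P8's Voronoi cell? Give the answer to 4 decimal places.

1. box [0,33]×[0,97]: [(0, 0) (33, 0) (33, 97) (0, 97)]
2. ⊥bis P8·P0 via (26.15,32.035): [(0, 34.0999) (0, 0) (33, 0) (33, 31.4941)]  |A|=1082.301
3. ⊥bis P8·P1 via (22.32,18.235): [(0, 34.0999) (0, 30.7373) (33, 12.2527) (33, 31.4941)]  |A|=372.9654
4. ⊥bis P8·P2 via (20.87,54.31): [(0, 34.0999) (0, 30.7373) (33, 12.2527) (33, 31.4941)]  |A|=372.9654
5. ⊥bis P8·P3 via (17.545,15.85): [(0, 34.0999) (0, 33.1453) (5.6574, 27.5684) (33, 12.2527) (33, 31.4941)]  |A|=366.154
6. ⊥bis P8·P4 via (23.65,24.94): [(27.447, 31.9326) (20.5481, 19.2275) (33, 12.2527) (33, 31.4941)]  |A|=156.5841
7. ⊥bis P8·P5 via (21.44,23.755): [(27.447, 31.9326) (21.5549, 21.0818) (21.6615, 18.6039) (33, 12.2527) (33, 31.4941)]  |A|=155.2379
8. ⊥bis P8·P6 via (24.915,48.295): [(27.447, 31.9326) (21.5549, 21.0818) (21.6615, 18.6039) (33, 12.2527) (33, 31.4941)]  |A|=155.2379
9. ⊥bis P8·P7 via (22.895,59.015): [(27.447, 31.9326) (21.5549, 21.0818) (21.6615, 18.6039) (33, 12.2527) (33, 31.4941)]  |A|=155.2379
10. ⊥bis P8·P9 via (27.425,12.795): [(27.447, 31.9326) (21.5549, 21.0818) (21.6615, 18.6039) (30.9497, 13.4012) (33, 13.7538) (33, 31.4941)]  |A|=153.699
11. canonical 6-gon: [(27.447, 31.9326) (21.5549, 21.0818) (21.6615, 18.6039) (30.9497, 13.4012) (33, 13.7538) (33, 31.4941)]
12. shoelace: 153.699

Area of P8's cell: 153.6990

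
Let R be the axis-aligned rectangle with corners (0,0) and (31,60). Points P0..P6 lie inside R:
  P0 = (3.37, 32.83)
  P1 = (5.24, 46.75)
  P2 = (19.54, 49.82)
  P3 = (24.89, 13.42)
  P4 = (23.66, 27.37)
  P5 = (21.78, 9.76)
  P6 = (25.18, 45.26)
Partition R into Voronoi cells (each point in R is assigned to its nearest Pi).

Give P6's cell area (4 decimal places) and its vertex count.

Area of P6's cell: 190.2791 (4 vertices)

1. box [0,31]×[0,60]: [(0, 0) (31, 0) (31, 60) (0, 60)]
2. ⊥bis P6·P0 via (14.275,39.045): [(31, 9.6989) (31, 60) (2.3323, 60)]  |A|=721.0091
3. ⊥bis P6·P1 via (15.21,46.005): [(14.6418, 38.4014) (31, 9.6989) (31, 60) (16.2558, 60)]  |A|=570.645
4. ⊥bis P6·P2 via (22.36,47.54): [(14.7781, 38.1623) (31, 9.6989) (31, 58.2263)]  |A|=393.6047
5. ⊥bis P6·P3 via (25.035,29.34): [(14.7781, 38.1623) (19.7788, 29.3879) (31, 29.2857) (31, 58.2263)]  |A|=283.7112
6. ⊥bis P6·P4 via (24.42,36.315): [(14.7781, 38.1623) (15.3938, 37.0819) (31, 35.7559) (31, 58.2263)]  |A|=190.2791
7. ⊥bis P6·P5 via (23.48,27.51): [(14.7781, 38.1623) (15.3938, 37.0819) (31, 35.7559) (31, 58.2263)]  |A|=190.2791
8. canonical 4-gon: [(14.7781, 38.1623) (15.3938, 37.0819) (31, 35.7559) (31, 58.2263)]
9. shoelace: 190.2791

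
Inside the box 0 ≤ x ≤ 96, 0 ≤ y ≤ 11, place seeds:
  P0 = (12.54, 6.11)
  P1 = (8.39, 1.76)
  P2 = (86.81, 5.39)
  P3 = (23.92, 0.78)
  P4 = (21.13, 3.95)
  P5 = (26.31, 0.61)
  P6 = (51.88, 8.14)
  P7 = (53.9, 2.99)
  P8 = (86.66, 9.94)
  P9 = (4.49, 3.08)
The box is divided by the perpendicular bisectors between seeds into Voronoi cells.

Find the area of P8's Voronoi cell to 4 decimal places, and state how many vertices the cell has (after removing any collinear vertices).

Area of P8's cell: 90.9605 (4 vertices)

1. box [0,96]×[0,11]: [(0, 0) (96, 0) (96, 11) (0, 11)]
2. ⊥bis P8·P0 via (49.6,8.025): [(50.0147, 0) (96, 0) (96, 11) (49.4463, 11)]  |A|=508.9648
3. ⊥bis P8·P1 via (47.525,5.85): [(50.0147, 0) (96, 0) (96, 11) (49.4463, 11)]  |A|=508.9648
4. ⊥bis P8·P2 via (86.735,7.665): [(49.6817, 6.4435) (96, 7.9704) (96, 11) (49.4463, 11)]  |A|=176.2239
5. ⊥bis P8·P3 via (55.29,5.36): [(55.1057, 6.6223) (96, 7.9704) (96, 11) (54.4666, 11)]  |A|=152.8568
6. ⊥bis P8·P4 via (53.895,6.945): [(55.1057, 6.6223) (96, 7.9704) (96, 11) (54.4666, 11)]  |A|=152.8568
7. ⊥bis P8·P5 via (56.485,5.275): [(56.2708, 6.6607) (96, 7.9704) (96, 11) (55.5999, 11)]  |A|=147.8354
8. ⊥bis P8·P6 via (69.27,9.04): [(69.3708, 7.0926) (96, 7.9704) (96, 11) (69.1686, 11)]  |A|=92.7586
9. ⊥bis P8·P7 via (70.28,6.465): [(70.1415, 7.118) (96, 7.9704) (96, 11) (69.3179, 11)]  |A|=90.9605
10. ⊥bis P8·P9 via (45.575,6.51): [(70.1415, 7.118) (96, 7.9704) (96, 11) (69.3179, 11)]  |A|=90.9605
11. canonical 4-gon: [(70.1415, 7.118) (96, 7.9704) (96, 11) (69.3179, 11)]
12. shoelace: 90.9605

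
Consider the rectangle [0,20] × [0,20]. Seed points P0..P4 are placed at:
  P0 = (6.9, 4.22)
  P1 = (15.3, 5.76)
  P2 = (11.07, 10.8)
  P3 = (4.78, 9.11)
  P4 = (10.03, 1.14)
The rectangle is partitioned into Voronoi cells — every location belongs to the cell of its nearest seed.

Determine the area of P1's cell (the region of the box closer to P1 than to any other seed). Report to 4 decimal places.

1. box [0,20]×[0,20]: [(0, 0) (20, 0) (20, 20) (0, 20)]
2. ⊥bis P1·P0 via (11.1,4.99): [(12.0148, 0) (20, 0) (20, 20) (8.3482, 20)]  |A|=196.37
3. ⊥bis P1·P2 via (13.185,8.28): [(10.8553, 6.3247) (12.0148, 0) (20, 0) (20, 13.9997)]  |A|=89.2636
4. ⊥bis P1·P3 via (10.04,7.435): [(10.8553, 6.3247) (12.0148, 0) (20, 0) (20, 13.9997)]  |A|=89.2636
5. ⊥bis P1·P4 via (12.665,3.45): [(10.8553, 6.3247) (11.0432, 5.3) (15.6895, 0) (20, 0) (20, 13.9997)]  |A|=79.5258
6. canonical 5-gon: [(10.8553, 6.3247) (11.0432, 5.3) (15.6895, 0) (20, 0) (20, 13.9997)]
7. shoelace: 79.5258

Area of P1's cell: 79.5258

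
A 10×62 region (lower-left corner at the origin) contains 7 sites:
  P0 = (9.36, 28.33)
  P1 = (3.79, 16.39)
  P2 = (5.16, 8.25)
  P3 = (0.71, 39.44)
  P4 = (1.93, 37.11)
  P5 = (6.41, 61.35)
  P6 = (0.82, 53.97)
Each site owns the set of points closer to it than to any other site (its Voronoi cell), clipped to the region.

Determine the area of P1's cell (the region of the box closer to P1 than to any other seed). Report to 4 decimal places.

1. box [0,10]×[0,62]: [(0, 0) (10, 0) (10, 62) (0, 62)]
2. ⊥bis P1·P0 via (6.575,22.36): [(0, 25.4272) (0, 0) (10, 0) (10, 20.7622)]  |A|=230.9474
3. ⊥bis P1·P2 via (4.475,12.32): [(0, 25.4272) (0, 11.5668) (10, 13.2499) (10, 20.7622)]  |A|=106.8638
4. ⊥bis P1·P3 via (2.25,27.915): [(0, 25.4272) (0, 11.5668) (10, 13.2499) (10, 20.7622)]  |A|=106.8638
5. ⊥bis P1·P4 via (2.86,26.75): [(0, 25.4272) (0, 11.5668) (10, 13.2499) (10, 20.7622)]  |A|=106.8638
6. ⊥bis P1·P5 via (5.1,38.87): [(0, 25.4272) (0, 11.5668) (10, 13.2499) (10, 20.7622)]  |A|=106.8638
7. ⊥bis P1·P6 via (2.305,35.18): [(0, 25.4272) (0, 11.5668) (10, 13.2499) (10, 20.7622)]  |A|=106.8638
8. canonical 4-gon: [(0, 25.4272) (0, 11.5668) (10, 13.2499) (10, 20.7622)]
9. shoelace: 106.8638

Area of P1's cell: 106.8638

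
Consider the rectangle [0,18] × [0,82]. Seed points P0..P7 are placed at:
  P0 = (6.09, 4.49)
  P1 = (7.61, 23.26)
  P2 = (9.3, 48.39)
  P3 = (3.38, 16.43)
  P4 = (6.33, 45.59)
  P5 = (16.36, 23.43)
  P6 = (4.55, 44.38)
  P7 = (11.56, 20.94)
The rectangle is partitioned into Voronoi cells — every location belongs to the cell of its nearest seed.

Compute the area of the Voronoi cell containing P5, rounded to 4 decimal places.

Area of P5's cell: 97.1494

1. box [0,18]×[0,82]: [(0, 0) (18, 0) (18, 82) (0, 82)]
2. ⊥bis P5·P0 via (11.225,13.96): [(0, 20.0466) (18, 10.2863) (18, 82) (0, 82)]  |A|=1203.0033
3. ⊥bis P5·P1 via (11.985,23.345): [(12.1774, 13.4436) (18, 10.2863) (18, 82) (10.8454, 82)]  |A|=454.0273
4. ⊥bis P5·P2 via (12.83,35.91): [(11.7468, 35.6036) (12.1774, 13.4436) (18, 10.2863) (18, 37.3723)]  |A|=148.5219
5. ⊥bis P5·P3 via (9.87,19.93): [(11.7468, 35.6036) (12.1329, 15.734) (13.8602, 12.5311) (18, 10.2863) (18, 37.3723)]  |A|=146.6151
6. ⊥bis P5·P4 via (11.345,34.51): [(17.1175, 37.1227) (11.7644, 34.6998) (12.1329, 15.734) (13.8602, 12.5311) (18, 10.2863) (18, 37.3723)]  |A|=144.1747
7. ⊥bis P5·P6 via (10.455,33.905): [(17.1175, 37.1227) (12.2746, 34.9308) (11.7655, 34.6437) (12.1329, 15.734) (13.8602, 12.5311) (18, 10.2863) (18, 37.3723)]  |A|=144.1603
8. ⊥bis P5·P7 via (13.96,22.185): [(17.1175, 37.1227) (12.2746, 34.9308) (11.7655, 34.6437) (11.9316, 26.0952) (18, 14.397) (18, 37.3723)]  |A|=97.1494
9. canonical 6-gon: [(17.1175, 37.1227) (12.2746, 34.9308) (11.7655, 34.6437) (11.9316, 26.0952) (18, 14.397) (18, 37.3723)]
10. shoelace: 97.1494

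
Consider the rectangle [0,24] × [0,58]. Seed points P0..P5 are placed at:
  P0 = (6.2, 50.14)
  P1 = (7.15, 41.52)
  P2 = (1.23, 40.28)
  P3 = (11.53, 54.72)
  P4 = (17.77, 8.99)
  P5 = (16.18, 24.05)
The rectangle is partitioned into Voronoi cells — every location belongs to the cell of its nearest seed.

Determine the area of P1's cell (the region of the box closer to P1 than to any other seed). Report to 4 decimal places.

Area of P1's cell: 215.6573

1. box [0,24]×[0,58]: [(0, 0) (24, 0) (24, 58) (0, 58)]
2. ⊥bis P1·P0 via (6.675,45.83): [(0, 45.0944) (0, 0) (24, 0) (24, 47.7394)]  |A|=1114.0047
3. ⊥bis P1·P2 via (4.19,40.9): [(3.2367, 45.4511) (12.7569, 0) (24, 0) (24, 47.7394)]  |A|=751.1182
4. ⊥bis P1·P3 via (9.34,48.12): [(13.8562, 46.6214) (3.2367, 45.4511) (12.7569, 0) (24, 0) (24, 43.2555)]  |A|=728.3768
5. ⊥bis P1·P4 via (12.46,25.255): [(13.8562, 46.6214) (3.2367, 45.4511) (7.7866, 23.7293) (24, 29.0224) (24, 43.2555)]  |A|=359.7048
6. ⊥bis P1·P5 via (11.665,32.785): [(13.8562, 46.6214) (3.2367, 45.4511) (6.4539, 30.0915) (24, 39.1608) (24, 43.2555)]  |A|=215.6573
7. canonical 5-gon: [(13.8562, 46.6214) (3.2367, 45.4511) (6.4539, 30.0915) (24, 39.1608) (24, 43.2555)]
8. shoelace: 215.6573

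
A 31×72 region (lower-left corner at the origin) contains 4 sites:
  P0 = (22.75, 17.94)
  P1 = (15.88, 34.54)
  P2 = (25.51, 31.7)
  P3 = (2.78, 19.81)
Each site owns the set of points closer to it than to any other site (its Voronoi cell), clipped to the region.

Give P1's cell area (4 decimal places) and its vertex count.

1. box [0,31]×[0,72]: [(0, 0) (31, 0) (31, 72) (0, 72)]
2. ⊥bis P1·P0 via (19.315,26.24): [(0, 18.2464) (31, 31.0759) (31, 72) (0, 72)]  |A|=1467.5046
3. ⊥bis P1·P2 via (20.695,33.12): [(0, 18.2464) (18.5758, 25.9341) (31, 68.0627) (31, 72) (0, 72)]  |A|=1237.7389
4. ⊥bis P1·P3 via (9.33,27.175): [(0, 35.4726) (13.2184, 23.7169) (18.5758, 25.9341) (31, 68.0627) (31, 72) (0, 72)]  |A|=1123.8877
5. canonical 6-gon: [(0, 35.4726) (13.2184, 23.7169) (18.5758, 25.9341) (31, 68.0627) (31, 72) (0, 72)]
6. shoelace: 1123.8877

Area of P1's cell: 1123.8877 (6 vertices)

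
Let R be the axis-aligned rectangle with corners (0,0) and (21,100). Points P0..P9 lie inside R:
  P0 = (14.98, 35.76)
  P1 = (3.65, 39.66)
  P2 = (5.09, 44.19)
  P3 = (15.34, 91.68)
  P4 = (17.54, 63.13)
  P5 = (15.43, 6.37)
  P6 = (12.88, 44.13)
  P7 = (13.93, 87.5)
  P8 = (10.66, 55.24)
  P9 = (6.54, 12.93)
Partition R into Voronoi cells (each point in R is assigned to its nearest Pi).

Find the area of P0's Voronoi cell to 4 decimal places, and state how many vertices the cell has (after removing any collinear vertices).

Area of P0's cell: 229.3394 (5 vertices)

1. box [0,21]×[0,100]: [(0, 0) (21, 0) (21, 100) (0, 100)]
2. ⊥bis P0·P1 via (9.315,37.71): [(0, 10.6487) (0, 0) (21, 0) (21, 71.6564)]  |A|=864.2041
3. ⊥bis P0·P2 via (10.035,39.975): [(10.1351, 40.0924) (0, 10.6487) (0, 0) (21, 0) (21, 52.839)]  |A|=761.9793
4. ⊥bis P0·P3 via (15.16,63.72): [(10.1351, 40.0924) (0, 10.6487) (0, 0) (21, 0) (21, 52.839)]  |A|=761.9793
5. ⊥bis P0·P4 via (16.26,49.445): [(17.9706, 49.285) (10.1351, 40.0924) (0, 10.6487) (0, 0) (21, 0) (21, 49.0017)]  |A|=756.1669
6. ⊥bis P0·P5 via (15.205,21.065): [(17.9706, 49.285) (10.1351, 40.0924) (3.5239, 20.8861) (21, 21.1537) (21, 49.0017)]  |A|=333.2575
7. ⊥bis P0·P6 via (13.93,39.945): [(9.7208, 38.8889) (3.5239, 20.8861) (21, 21.1537) (21, 41.7188)]  |A|=272.4589
8. ⊥bis P0·P7 via (14.455,61.63): [(9.7208, 38.8889) (3.5239, 20.8861) (21, 21.1537) (21, 41.7188)]  |A|=272.4589
9. ⊥bis P0·P8 via (12.82,45.5): [(9.7208, 38.8889) (3.5239, 20.8861) (21, 21.1537) (21, 41.7188)]  |A|=272.4589
10. ⊥bis P0·P9 via (10.76,24.345): [(9.7208, 38.8889) (5.397, 26.3276) (19.4562, 21.1301) (21, 21.1537) (21, 41.7188)]  |A|=229.3394
11. canonical 5-gon: [(9.7208, 38.8889) (5.397, 26.3276) (19.4562, 21.1301) (21, 21.1537) (21, 41.7188)]
12. shoelace: 229.3394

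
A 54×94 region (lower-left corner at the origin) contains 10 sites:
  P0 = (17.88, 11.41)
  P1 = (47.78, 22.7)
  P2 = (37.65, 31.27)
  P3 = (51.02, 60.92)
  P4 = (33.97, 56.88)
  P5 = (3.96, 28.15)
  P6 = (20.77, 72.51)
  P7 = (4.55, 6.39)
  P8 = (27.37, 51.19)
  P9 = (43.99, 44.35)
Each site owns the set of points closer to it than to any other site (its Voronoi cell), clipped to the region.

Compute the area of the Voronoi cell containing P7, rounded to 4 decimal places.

Area of P7's cell: 195.3557

1. box [0,54]×[0,94]: [(0, 0) (54, 0) (54, 94) (0, 94)]
2. ⊥bis P7·P0 via (11.215,8.9): [(0, 38.6801) (0, 0) (14.5667, 0)]  |A|=281.7203
3. ⊥bis P7·P1 via (26.165,14.545): [(0, 38.6801) (0, 0) (14.5667, 0)]  |A|=281.7203
4. ⊥bis P7·P2 via (21.1,18.83): [(0, 38.6801) (0, 0) (14.5667, 0)]  |A|=281.7203
5. ⊥bis P7·P3 via (27.785,33.655): [(0, 38.6801) (0, 0) (14.5667, 0)]  |A|=281.7203
6. ⊥bis P7·P4 via (19.26,31.635): [(0, 38.6801) (0, 0) (14.5667, 0)]  |A|=281.7203
7. ⊥bis P7·P5 via (4.255,17.27): [(8.0244, 17.3722) (0, 17.1546) (0, 0) (14.5667, 0)]  |A|=195.3557
8. ⊥bis P7·P6 via (12.66,39.45): [(8.0244, 17.3722) (0, 17.1546) (0, 0) (14.5667, 0)]  |A|=195.3557
9. ⊥bis P7·P8 via (15.96,28.79): [(8.0244, 17.3722) (0, 17.1546) (0, 0) (14.5667, 0)]  |A|=195.3557
10. ⊥bis P7·P9 via (24.27,25.37): [(8.0244, 17.3722) (0, 17.1546) (0, 0) (14.5667, 0)]  |A|=195.3557
11. canonical 4-gon: [(8.0244, 17.3722) (0, 17.1546) (0, 0) (14.5667, 0)]
12. shoelace: 195.3557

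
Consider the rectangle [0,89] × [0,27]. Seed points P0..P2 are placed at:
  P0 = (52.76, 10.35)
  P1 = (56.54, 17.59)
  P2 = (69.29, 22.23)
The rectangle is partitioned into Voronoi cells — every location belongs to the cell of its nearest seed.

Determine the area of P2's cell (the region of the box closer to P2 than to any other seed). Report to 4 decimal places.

Area of P2's cell: 631.9891

1. box [0,89]×[0,27]: [(0, 0) (89, 0) (89, 27) (0, 27)]
2. ⊥bis P2·P0 via (61.025,16.29): [(72.7325, 0) (89, 0) (89, 27) (53.3278, 27)]  |A|=701.1858
3. ⊥bis P2·P1 via (62.915,19.91): [(67.5225, 7.2493) (72.7325, 0) (89, 0) (89, 27) (60.3348, 27)]  |A|=631.9891
4. canonical 5-gon: [(67.5225, 7.2493) (72.7325, 0) (89, 0) (89, 27) (60.3348, 27)]
5. shoelace: 631.9891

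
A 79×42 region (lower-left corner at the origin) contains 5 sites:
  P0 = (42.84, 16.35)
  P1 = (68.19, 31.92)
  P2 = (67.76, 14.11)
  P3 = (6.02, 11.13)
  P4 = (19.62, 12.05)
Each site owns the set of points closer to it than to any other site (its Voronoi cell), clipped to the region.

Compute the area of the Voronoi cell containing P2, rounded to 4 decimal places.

Area of P2's cell: 553.4166

1. box [0,79]×[0,42]: [(0, 0) (79, 0) (79, 42) (0, 42)]
2. ⊥bis P2·P0 via (55.3,15.23): [(53.931, 0) (79, 0) (79, 42) (57.7063, 42)]  |A|=973.6166
3. ⊥bis P2·P1 via (67.975,23.015): [(56.0257, 23.3035) (53.931, 0) (79, 0) (79, 22.7488)]  |A|=553.4166
4. ⊥bis P2·P3 via (36.89,12.62): [(56.0257, 23.3035) (53.931, 0) (79, 0) (79, 22.7488)]  |A|=553.4166
5. ⊥bis P2·P4 via (43.69,13.08): [(56.0257, 23.3035) (53.931, 0) (79, 0) (79, 22.7488)]  |A|=553.4166
6. canonical 4-gon: [(56.0257, 23.3035) (53.931, 0) (79, 0) (79, 22.7488)]
7. shoelace: 553.4166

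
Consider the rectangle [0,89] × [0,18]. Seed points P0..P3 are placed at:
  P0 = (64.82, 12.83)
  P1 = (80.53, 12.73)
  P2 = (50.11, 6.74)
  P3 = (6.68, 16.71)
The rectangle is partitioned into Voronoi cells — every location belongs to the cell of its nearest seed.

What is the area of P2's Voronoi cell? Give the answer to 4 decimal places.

Area of P2's cell: 540.3700

1. box [0,89]×[0,18]: [(0, 0) (89, 0) (89, 18) (0, 18)]
2. ⊥bis P2·P0 via (57.465,9.785): [(0, 0) (61.516, 0) (54.064, 18) (0, 18)]  |A|=1040.2199
3. ⊥bis P2·P1 via (65.32,9.735): [(0, 0) (61.516, 0) (54.064, 18) (0, 18)]  |A|=1040.2199
4. ⊥bis P2·P3 via (28.395,11.725): [(25.7034, 0) (61.516, 0) (54.064, 18) (29.8355, 18)]  |A|=540.37
5. canonical 4-gon: [(25.7034, 0) (61.516, 0) (54.064, 18) (29.8355, 18)]
6. shoelace: 540.37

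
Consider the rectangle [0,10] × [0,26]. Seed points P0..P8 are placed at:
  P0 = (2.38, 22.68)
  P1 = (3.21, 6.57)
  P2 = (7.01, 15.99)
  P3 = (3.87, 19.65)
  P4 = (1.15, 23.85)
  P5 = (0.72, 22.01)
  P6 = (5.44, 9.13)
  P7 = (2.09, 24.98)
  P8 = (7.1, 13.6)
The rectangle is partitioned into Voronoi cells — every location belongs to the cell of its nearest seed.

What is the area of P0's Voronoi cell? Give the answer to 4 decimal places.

Area of P0's cell: 14.4360

1. box [0,10]×[0,26]: [(0, 0) (10, 0) (10, 26) (0, 26)]
2. ⊥bis P0·P1 via (2.795,14.625): [(0, 14.481) (10, 14.9962) (10, 26) (0, 26)]  |A|=112.614
3. ⊥bis P0·P2 via (4.695,19.335): [(0, 16.0857) (10, 23.0065) (10, 26) (0, 26)]  |A|=64.5392
4. ⊥bis P0·P3 via (3.125,21.165): [(0, 19.6283) (10, 24.5458) (10, 26) (0, 26)]  |A|=39.1297
5. ⊥bis P0·P4 via (1.765,23.265): [(0, 21.4095) (0, 19.6283) (10, 24.5458) (10, 26) (4.3666, 26)]  |A|=29.1073
6. ⊥bis P0·P5 via (1.55,22.345): [(1.3533, 22.8322) (2.2082, 20.7142) (10, 24.5458) (10, 26) (4.3666, 26)]  |A|=25.0993
7. ⊥bis P0·P6 via (3.91,15.905): [(1.3533, 22.8322) (2.2082, 20.7142) (10, 24.5458) (10, 26) (4.3666, 26)]  |A|=25.0993
8. ⊥bis P0·P7 via (2.235,23.83): [(2.3116, 23.8397) (1.3533, 22.8322) (2.2082, 20.7142) (10, 24.5458) (10, 24.8091)]  |A|=14.436
9. ⊥bis P0·P8 via (4.74,18.14): [(2.3116, 23.8397) (1.3533, 22.8322) (2.2082, 20.7142) (10, 24.5458) (10, 24.8091)]  |A|=14.436
10. canonical 5-gon: [(2.3116, 23.8397) (1.3533, 22.8322) (2.2082, 20.7142) (10, 24.5458) (10, 24.8091)]
11. shoelace: 14.436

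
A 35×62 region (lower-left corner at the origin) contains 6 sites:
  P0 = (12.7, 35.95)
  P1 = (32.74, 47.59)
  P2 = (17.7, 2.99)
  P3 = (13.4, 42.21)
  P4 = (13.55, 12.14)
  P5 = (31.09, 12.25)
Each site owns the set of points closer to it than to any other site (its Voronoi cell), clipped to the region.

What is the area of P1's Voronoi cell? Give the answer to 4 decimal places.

1. box [0,35]×[0,62]: [(0, 0) (35, 0) (35, 62) (0, 62)]
2. ⊥bis P1·P0 via (22.72,41.77): [(35, 20.6281) (35, 62) (10.9696, 62)]  |A|=497.0903
3. ⊥bis P1·P2 via (25.22,25.29): [(34.0149, 22.3242) (35, 21.992) (35, 62) (10.9696, 62)]  |A|=496.4185
4. ⊥bis P1·P3 via (23.07,44.9): [(25.0627, 37.7367) (34.0149, 22.3242) (35, 21.992) (35, 62) (18.3131, 62)]  |A|=407.33
5. ⊥bis P1·P4 via (23.145,29.865): [(25.0627, 37.7367) (32.6113, 24.7406) (35, 23.4476) (35, 62) (18.3131, 62)]  |A|=404.6344
6. ⊥bis P1·P5 via (31.915,29.92): [(25.0627, 37.7367) (29.5385, 30.031) (35, 29.776) (35, 62) (18.3131, 62)]  |A|=383.0214
7. canonical 5-gon: [(25.0627, 37.7367) (29.5385, 30.031) (35, 29.776) (35, 62) (18.3131, 62)]
8. shoelace: 383.0214

Area of P1's cell: 383.0214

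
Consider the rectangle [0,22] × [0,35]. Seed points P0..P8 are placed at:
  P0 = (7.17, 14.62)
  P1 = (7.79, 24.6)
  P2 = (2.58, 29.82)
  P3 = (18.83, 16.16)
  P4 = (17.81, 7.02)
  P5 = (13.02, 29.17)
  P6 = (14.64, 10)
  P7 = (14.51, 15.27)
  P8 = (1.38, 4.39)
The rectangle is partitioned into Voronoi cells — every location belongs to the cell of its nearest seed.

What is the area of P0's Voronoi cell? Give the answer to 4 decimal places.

Area of P0's cell: 107.9291

1. box [0,22]×[0,35]: [(0, 0) (22, 0) (22, 35) (0, 35)]
2. ⊥bis P0·P1 via (7.48,19.61): [(0, 20.0747) (0, 0) (22, 0) (22, 18.708)]  |A|=426.6091
3. ⊥bis P0·P2 via (4.875,22.22): [(0, 20.0747) (0, 0) (22, 0) (22, 18.708)]  |A|=426.6091
4. ⊥bis P0·P3 via (13,15.39): [(12.4837, 19.2991) (0, 20.0747) (0, 0) (15.0326, 0)]  |A|=270.3618
5. ⊥bis P0·P4 via (12.49,10.82): [(13.4298, 12.1357) (12.4837, 19.2991) (0, 20.0747) (0, 0) (4.7614, 0)]  |A|=208.0374
6. ⊥bis P0·P5 via (10.095,21.895): [(13.4298, 12.1357) (12.4837, 19.2991) (0, 20.0747) (0, 0) (4.7614, 0)]  |A|=208.0374
7. ⊥bis P0·P6 via (10.905,12.31): [(12.9665, 15.6433) (12.4837, 19.2991) (0, 20.0747) (0, 0) (3.2916, 0)]  |A|=178.5275
8. ⊥bis P0·P7 via (10.84,14.945): [(11.0523, 12.5481) (10.4432, 19.4259) (0, 20.0747) (0, 0) (3.2916, 0)]  |A|=167.3025
9. ⊥bis P0·P8 via (4.275,9.505): [(7.9009, 7.4528) (11.0523, 12.5481) (10.4432, 19.4259) (0, 20.0747) (0, 11.9246)]  |A|=107.9291
10. canonical 5-gon: [(7.9009, 7.4528) (11.0523, 12.5481) (10.4432, 19.4259) (0, 20.0747) (0, 11.9246)]
11. shoelace: 107.9291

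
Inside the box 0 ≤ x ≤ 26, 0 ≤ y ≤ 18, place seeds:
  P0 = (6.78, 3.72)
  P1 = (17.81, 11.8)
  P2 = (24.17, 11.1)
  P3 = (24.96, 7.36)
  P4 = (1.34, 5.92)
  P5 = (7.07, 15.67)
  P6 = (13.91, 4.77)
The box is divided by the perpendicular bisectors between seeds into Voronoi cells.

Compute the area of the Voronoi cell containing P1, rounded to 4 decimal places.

1. box [0,26]×[0,18]: [(0, 0) (26, 0) (26, 18) (0, 18)]
2. ⊥bis P1·P0 via (12.295,7.76): [(17.9796, 0) (26, 0) (26, 18) (4.7937, 18)]  |A|=263.0405
3. ⊥bis P1·P2 via (20.99,11.45): [(17.9796, 0) (19.7298, 0) (21.7109, 18) (4.7937, 18)]  |A|=168.0067
4. ⊥bis P1·P3 via (21.385,9.58): [(16.603, 1.8792) (20.6548, 8.404) (21.7109, 18) (4.7937, 18)]  |A|=152.3542
5. ⊥bis P1·P4 via (9.575,8.86): [(7.7552, 13.9573) (16.603, 1.8792) (20.6548, 8.404) (21.7109, 18) (6.3119, 18)]  |A|=149.2853
6. ⊥bis P1·P5 via (12.44,13.735): [(10.9491, 9.5973) (16.603, 1.8792) (20.6548, 8.404) (21.7109, 18) (13.9768, 18)]  |A|=113.7729
7. ⊥bis P1·P6 via (15.86,8.285): [(11.3731, 10.7742) (19.3712, 6.3371) (20.6548, 8.404) (21.7109, 18) (13.9768, 18)]  |A|=84.8407
8. canonical 5-gon: [(11.3731, 10.7742) (19.3712, 6.3371) (20.6548, 8.404) (21.7109, 18) (13.9768, 18)]
9. shoelace: 84.8407

Area of P1's cell: 84.8407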